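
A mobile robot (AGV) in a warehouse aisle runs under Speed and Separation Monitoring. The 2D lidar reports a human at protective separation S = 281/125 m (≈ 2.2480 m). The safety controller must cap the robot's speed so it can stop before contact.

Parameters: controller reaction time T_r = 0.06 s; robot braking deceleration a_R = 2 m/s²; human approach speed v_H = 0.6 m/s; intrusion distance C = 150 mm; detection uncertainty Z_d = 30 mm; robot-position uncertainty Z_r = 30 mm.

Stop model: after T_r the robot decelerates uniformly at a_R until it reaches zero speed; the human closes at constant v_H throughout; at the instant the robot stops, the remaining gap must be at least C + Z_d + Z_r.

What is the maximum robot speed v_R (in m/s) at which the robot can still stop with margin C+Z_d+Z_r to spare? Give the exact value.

quadratic (1/4)·v² + (9/25)·v + (-1001/500) = 0
  disc = (9/25)² − 4·(1/4)·(-1001/500) = 5329/2500 ; √disc = 73/50
  v_R = (−(9/25) + 73/50) / (2·(1/4)) = 11/5 m/s
check:
braking lasts T_s = (11/5)/2 = 1.1000 s
robot covers v_R·T_r = 2.2000·0.0600 = 0.1320 m before braking
robot under decel: 2.2000²/(2·2.0000) = 1.2100 m
human over T_r+T_s: 0.6000·(0.0600+1.1000) = 0.6960 m
residual clearance needed = 0.1500+0.0300+0.0300 = 0.2100 m
sum ≈ 0.1320+1.2100+0.6960+0.2100 ≈ 2.2480 m = S ✓

v_R_max = 11/5 m/s = 2.2000 m/s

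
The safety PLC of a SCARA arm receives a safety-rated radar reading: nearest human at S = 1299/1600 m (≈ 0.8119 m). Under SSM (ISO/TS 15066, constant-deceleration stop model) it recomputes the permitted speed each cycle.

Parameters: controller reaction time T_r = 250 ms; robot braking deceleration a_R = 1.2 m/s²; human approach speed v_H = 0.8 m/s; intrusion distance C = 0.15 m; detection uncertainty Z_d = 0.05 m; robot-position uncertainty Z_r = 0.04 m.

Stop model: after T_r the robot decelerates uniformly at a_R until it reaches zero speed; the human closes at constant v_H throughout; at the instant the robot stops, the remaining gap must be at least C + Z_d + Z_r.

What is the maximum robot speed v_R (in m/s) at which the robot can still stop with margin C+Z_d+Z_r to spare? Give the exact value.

quadratic (5/12)·v² + (11/12)·v + (-119/320) = 0
  disc = (11/12)² − 4·(5/12)·(-119/320) = 841/576 ; √disc = 29/24
  v_R = (−(11/12) + 29/24) / (2·(5/12)) = 7/20 m/s
check:
stop time T_s = (7/20)/(6/5) = 0.2917 s
robot in T_r: 0.3500·0.2500 = 0.0875 m
robot covers 0.3500·0.2917 − ½·1.2000·0.2917² = 0.0510 m while stopping
human closes 0.8000·0.5417 = 0.4333 m
C+Z_d+Z_r = 0.1500+0.0500+0.0400 = 0.2400 m
sum ≈ 0.0875+0.0510+0.4333+0.2400 ≈ 0.8119 m = S ✓

v_R_max = 7/20 m/s = 0.3500 m/s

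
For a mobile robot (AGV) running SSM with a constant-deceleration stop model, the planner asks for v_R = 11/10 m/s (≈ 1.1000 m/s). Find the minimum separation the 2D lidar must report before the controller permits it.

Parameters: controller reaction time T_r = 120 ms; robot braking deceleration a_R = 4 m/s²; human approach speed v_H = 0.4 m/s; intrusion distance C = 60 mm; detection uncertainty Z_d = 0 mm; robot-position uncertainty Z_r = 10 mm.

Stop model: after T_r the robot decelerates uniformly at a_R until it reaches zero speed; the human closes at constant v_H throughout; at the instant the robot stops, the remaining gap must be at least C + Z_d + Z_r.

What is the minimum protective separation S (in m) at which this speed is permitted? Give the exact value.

S_min = 409/800 m = 0.5112 m

T_s = v_R/a_R = (11/10)/4 = 0.2750 s
robot covers v_R·T_r = 1.1000·0.1200 = 0.1320 m before braking
robot under decel: 1.1000²/(2·4.0000) = 0.1512 m
human over T_r+T_s: 0.4000·(0.1200+0.2750) = 0.1580 m
margins: 0.0600+0.0000+0.0100 = 0.0700 m
S_min ≈ 0.1320+0.1512+0.1580+0.0700  ⇒  S_min = 409/800 m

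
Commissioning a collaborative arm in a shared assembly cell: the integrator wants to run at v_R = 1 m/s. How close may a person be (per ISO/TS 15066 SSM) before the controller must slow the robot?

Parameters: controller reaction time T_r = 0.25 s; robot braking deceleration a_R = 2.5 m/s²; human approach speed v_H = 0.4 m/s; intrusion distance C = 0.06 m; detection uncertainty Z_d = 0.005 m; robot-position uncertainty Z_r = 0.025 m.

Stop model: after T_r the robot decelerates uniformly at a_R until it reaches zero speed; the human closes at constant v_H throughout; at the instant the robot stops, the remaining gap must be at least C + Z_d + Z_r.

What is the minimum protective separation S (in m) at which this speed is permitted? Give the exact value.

stop time T_s = 1/(5/2) = 0.4000 s
reaction-phase robot travel = 1.0000·0.2500 = 0.2500 m
robot covers 1.0000·0.4000 − ½·2.5000·0.4000² = 0.2000 m while stopping
human closes 0.4000·0.6500 = 0.2600 m
residual clearance needed = 0.0600+0.0050+0.0250 = 0.0900 m
S_min ≈ 0.2500+0.2000+0.2600+0.0900  ⇒  S_min = 4/5 m

S_min = 4/5 m = 0.8000 m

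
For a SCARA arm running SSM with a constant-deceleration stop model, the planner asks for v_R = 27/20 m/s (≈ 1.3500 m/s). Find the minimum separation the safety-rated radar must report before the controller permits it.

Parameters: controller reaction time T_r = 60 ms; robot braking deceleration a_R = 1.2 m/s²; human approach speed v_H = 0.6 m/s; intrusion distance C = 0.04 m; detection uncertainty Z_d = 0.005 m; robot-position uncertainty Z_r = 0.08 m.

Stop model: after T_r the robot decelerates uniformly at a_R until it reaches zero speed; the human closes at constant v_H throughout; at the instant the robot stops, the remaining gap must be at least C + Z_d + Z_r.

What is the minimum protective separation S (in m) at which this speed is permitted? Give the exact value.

S_min = 13411/8000 m = 1.6764 m

stop time T_s = (27/20)/(6/5) = 1.1250 s
reaction-phase robot travel = 1.3500·0.0600 = 0.0810 m
robot covers 1.3500·1.1250 − ½·1.2000·1.1250² = 0.7594 m while stopping
human over T_r+T_s: 0.6000·(0.0600+1.1250) = 0.7110 m
margins: 0.0400+0.0050+0.0800 = 0.1250 m
S_min ≈ 0.0810+0.7594+0.7110+0.1250  ⇒  S_min = 13411/8000 m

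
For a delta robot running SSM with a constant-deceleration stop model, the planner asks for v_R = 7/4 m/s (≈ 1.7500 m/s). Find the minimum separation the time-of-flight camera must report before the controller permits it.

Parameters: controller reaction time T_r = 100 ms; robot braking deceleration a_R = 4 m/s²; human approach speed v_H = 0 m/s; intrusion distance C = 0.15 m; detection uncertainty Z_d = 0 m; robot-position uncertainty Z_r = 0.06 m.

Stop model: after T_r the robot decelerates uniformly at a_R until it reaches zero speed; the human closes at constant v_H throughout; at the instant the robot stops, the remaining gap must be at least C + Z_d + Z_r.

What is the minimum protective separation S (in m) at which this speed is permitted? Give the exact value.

T_s = v_R/a_R = (7/4)/4 = 0.4375 s
robot in T_r: 1.7500·0.1000 = 0.1750 m
robot under decel: 1.7500²/(2·4.0000) = 0.3828 m
person approaches 0.0000·(0.1000+0.4375) = 0.0000 m
margins: 0.1500+0.0000+0.0600 = 0.2100 m
S_min ≈ 0.1750+0.3828+0.0000+0.2100  ⇒  S_min = 2457/3200 m

S_min = 2457/3200 m = 0.7678 m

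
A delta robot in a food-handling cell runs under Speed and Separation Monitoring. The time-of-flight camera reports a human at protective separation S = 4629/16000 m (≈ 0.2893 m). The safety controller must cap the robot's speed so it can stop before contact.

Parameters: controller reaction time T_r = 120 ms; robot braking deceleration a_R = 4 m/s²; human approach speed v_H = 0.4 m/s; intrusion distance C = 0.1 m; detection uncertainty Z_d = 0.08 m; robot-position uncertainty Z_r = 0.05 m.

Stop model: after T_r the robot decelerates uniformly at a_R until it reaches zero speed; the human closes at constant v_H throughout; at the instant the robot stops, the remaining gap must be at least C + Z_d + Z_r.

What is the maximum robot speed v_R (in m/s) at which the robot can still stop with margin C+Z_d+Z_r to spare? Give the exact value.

at the boundary: (1/8)·v² + (11/50)·v + (-181/16000) = 0
  disc = (11/50)² − 4·(1/8)·(-181/16000) = 8649/160000 ; √disc = 93/400
  v_R = (−(11/50) + 93/400) / (2·(1/8)) = 1/20 m/s
check:
T_s = v_R/a_R = (1/20)/4 = 0.0125 s
robot covers v_R·T_r = 0.0500·0.1200 = 0.0060 m before braking
robot covers 0.0500·0.0125 − ½·4.0000·0.0125² = 0.0003 m while stopping
person approaches 0.4000·(0.1200+0.0125) = 0.0530 m
C+Z_d+Z_r = 0.1000+0.0800+0.0500 = 0.2300 m
sum ≈ 0.0060+0.0003+0.0530+0.2300 ≈ 0.2893 m = S ✓

v_R_max = 1/20 m/s = 0.0500 m/s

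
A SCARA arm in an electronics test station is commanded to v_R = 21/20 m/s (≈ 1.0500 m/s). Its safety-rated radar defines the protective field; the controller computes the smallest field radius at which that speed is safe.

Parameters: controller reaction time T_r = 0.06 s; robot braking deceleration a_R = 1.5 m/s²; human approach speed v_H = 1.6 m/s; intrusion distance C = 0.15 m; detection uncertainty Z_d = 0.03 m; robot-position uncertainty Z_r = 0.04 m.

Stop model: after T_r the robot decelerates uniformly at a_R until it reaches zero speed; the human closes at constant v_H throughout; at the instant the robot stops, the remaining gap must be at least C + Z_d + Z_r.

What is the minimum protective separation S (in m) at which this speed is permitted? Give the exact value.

S_min = 3733/2000 m = 1.8665 m

T_s = v_R/a_R = (21/20)/(3/2) = 0.7000 s
robot covers v_R·T_r = 1.0500·0.0600 = 0.0630 m before braking
robot under decel: 1.0500²/(2·1.5000) = 0.3675 m
human over T_r+T_s: 1.6000·(0.0600+0.7000) = 1.2160 m
residual clearance needed = 0.1500+0.0300+0.0400 = 0.2200 m
S_min ≈ 0.0630+0.3675+1.2160+0.2200  ⇒  S_min = 3733/2000 m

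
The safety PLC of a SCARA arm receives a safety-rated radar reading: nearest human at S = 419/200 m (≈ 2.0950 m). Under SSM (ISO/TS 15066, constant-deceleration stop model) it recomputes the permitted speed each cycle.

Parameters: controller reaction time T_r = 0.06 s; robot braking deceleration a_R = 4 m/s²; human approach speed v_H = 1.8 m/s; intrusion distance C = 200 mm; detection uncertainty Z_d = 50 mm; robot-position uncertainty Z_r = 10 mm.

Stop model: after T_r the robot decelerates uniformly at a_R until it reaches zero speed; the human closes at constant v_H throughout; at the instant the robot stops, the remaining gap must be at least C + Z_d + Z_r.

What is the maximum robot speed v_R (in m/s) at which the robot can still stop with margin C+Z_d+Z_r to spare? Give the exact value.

collect terms ⇒ (1/8)·v_R² + (51/100)·v_R + (-1727/1000) = 0
  disc = (51/100)² − 4·(1/8)·(-1727/1000) = 2809/2500 ; √disc = 53/50
  v_R = (−(51/100) + 53/50) / (2·(1/8)) = 11/5 m/s
check:
stop time T_s = (11/5)/4 = 0.5500 s
robot in T_r: 2.2000·0.0600 = 0.1320 m
braking distance = 2.2000²/(2·4.0000) = 0.6050 m
human over T_r+T_s: 1.8000·(0.0600+0.5500) = 1.0980 m
margins: 0.2000+0.0500+0.0100 = 0.2600 m
sum ≈ 0.1320+0.6050+1.0980+0.2600 ≈ 2.0950 m = S ✓

v_R_max = 11/5 m/s = 2.2000 m/s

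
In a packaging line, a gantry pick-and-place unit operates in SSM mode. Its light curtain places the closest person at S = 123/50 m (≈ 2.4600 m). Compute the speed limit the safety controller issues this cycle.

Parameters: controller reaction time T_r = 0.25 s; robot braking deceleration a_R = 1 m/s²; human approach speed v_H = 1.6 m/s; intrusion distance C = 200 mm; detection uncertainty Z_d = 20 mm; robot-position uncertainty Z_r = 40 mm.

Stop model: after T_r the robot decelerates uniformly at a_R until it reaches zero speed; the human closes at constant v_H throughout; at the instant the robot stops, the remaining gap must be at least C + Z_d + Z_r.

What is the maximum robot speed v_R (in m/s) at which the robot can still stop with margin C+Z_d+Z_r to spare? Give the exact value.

at the boundary: (1/2)·v² + (37/20)·v + (-9/5) = 0
  disc = (37/20)² − 4·(1/2)·(-9/5) = 2809/400 ; √disc = 53/20
  v_R = (−(37/20) + 53/20) / (2·(1/2)) = 4/5 m/s
check:
braking lasts T_s = (4/5)/1 = 0.8000 s
robot in T_r: 0.8000·0.2500 = 0.2000 m
robot covers 0.8000·0.8000 − ½·1.0000·0.8000² = 0.3200 m while stopping
person approaches 1.6000·(0.2500+0.8000) = 1.6800 m
margins: 0.2000+0.0200+0.0400 = 0.2600 m
sum ≈ 0.2000+0.3200+1.6800+0.2600 ≈ 2.4600 m = S ✓

v_R_max = 4/5 m/s = 0.8000 m/s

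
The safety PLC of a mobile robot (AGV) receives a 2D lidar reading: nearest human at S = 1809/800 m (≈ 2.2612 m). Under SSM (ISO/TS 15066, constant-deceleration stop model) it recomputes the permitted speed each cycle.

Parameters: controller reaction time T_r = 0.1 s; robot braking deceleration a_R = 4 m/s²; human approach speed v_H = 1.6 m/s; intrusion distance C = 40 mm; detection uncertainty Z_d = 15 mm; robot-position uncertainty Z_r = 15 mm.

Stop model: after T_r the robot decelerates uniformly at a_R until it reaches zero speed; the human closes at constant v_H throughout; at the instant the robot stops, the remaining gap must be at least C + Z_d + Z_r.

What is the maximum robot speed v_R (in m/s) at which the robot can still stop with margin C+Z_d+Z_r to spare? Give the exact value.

collect terms ⇒ (1/8)·v_R² + (1/2)·v_R + (-65/32) = 0
  disc = (1/2)² − 4·(1/8)·(-65/32) = 81/64 ; √disc = 9/8
  v_R = (−(1/2) + 9/8) / (2·(1/8)) = 5/2 m/s
check:
braking lasts T_s = (5/2)/4 = 0.6250 s
robot covers v_R·T_r = 2.5000·0.1000 = 0.2500 m before braking
robot under decel: 2.5000²/(2·4.0000) = 0.7812 m
human over T_r+T_s: 1.6000·(0.1000+0.6250) = 1.1600 m
C+Z_d+Z_r = 0.0400+0.0150+0.0150 = 0.0700 m
sum ≈ 0.2500+0.7812+1.1600+0.0700 ≈ 2.2612 m = S ✓

v_R_max = 5/2 m/s = 2.5000 m/s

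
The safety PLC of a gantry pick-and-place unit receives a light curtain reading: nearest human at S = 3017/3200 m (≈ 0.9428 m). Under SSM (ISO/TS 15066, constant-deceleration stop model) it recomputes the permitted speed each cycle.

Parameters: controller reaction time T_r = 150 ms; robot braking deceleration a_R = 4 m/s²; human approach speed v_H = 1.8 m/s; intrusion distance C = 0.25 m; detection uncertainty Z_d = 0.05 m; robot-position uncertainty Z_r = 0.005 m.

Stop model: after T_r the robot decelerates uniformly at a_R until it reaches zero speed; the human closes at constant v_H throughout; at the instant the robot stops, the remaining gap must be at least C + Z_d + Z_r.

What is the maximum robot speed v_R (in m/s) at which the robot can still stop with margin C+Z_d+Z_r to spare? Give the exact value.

v_R_max = 11/20 m/s = 0.5500 m/s

collect terms ⇒ (1/8)·v_R² + (3/5)·v_R + (-1177/3200) = 0
  disc = (3/5)² − 4·(1/8)·(-1177/3200) = 3481/6400 ; √disc = 59/80
  v_R = (−(3/5) + 59/80) / (2·(1/8)) = 11/20 m/s
check:
stop time T_s = (11/20)/4 = 0.1375 s
robot in T_r: 0.5500·0.1500 = 0.0825 m
robot under decel: 0.5500²/(2·4.0000) = 0.0378 m
human closes 1.8000·0.2875 = 0.5175 m
margins: 0.2500+0.0500+0.0050 = 0.3050 m
sum ≈ 0.0825+0.0378+0.5175+0.3050 ≈ 0.9428 m = S ✓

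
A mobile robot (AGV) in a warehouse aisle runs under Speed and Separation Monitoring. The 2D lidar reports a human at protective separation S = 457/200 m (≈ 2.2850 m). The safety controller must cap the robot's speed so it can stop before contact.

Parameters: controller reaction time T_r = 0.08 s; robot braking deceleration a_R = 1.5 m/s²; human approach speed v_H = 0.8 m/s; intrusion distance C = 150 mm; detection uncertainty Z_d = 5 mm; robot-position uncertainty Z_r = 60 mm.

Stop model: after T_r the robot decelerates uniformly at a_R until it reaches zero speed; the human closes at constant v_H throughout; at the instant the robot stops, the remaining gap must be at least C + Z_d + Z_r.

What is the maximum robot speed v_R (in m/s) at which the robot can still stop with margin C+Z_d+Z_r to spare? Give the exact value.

v_R_max = 17/10 m/s = 1.7000 m/s

collect terms ⇒ (1/3)·v_R² + (46/75)·v_R + (-1003/500) = 0
  disc = (46/75)² − 4·(1/3)·(-1003/500) = 17161/5625 ; √disc = 131/75
  v_R = (−(46/75) + 131/75) / (2·(1/3)) = 17/10 m/s
check:
braking lasts T_s = (17/10)/(3/2) = 1.1333 s
reaction-phase robot travel = 1.7000·0.0800 = 0.1360 m
braking distance = 1.7000²/(2·1.5000) = 0.9633 m
person approaches 0.8000·(0.0800+1.1333) = 0.9707 m
margins: 0.1500+0.0050+0.0600 = 0.2150 m
sum ≈ 0.1360+0.9633+0.9707+0.2150 ≈ 2.2850 m = S ✓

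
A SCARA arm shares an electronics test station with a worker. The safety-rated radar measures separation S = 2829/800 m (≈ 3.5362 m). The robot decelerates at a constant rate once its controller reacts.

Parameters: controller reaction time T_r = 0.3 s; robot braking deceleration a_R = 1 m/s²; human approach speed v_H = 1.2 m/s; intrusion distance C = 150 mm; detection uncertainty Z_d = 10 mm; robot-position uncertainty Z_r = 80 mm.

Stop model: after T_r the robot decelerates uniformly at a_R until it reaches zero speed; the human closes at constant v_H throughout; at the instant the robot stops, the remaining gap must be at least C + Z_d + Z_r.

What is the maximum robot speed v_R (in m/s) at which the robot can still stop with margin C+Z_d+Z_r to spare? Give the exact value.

v_R_max = 27/20 m/s = 1.3500 m/s

quadratic (1/2)·v² + (3/2)·v + (-2349/800) = 0
  disc = (3/2)² − 4·(1/2)·(-2349/800) = 3249/400 ; √disc = 57/20
  v_R = (−(3/2) + 57/20) / (2·(1/2)) = 27/20 m/s
check:
stop time T_s = (27/20)/1 = 1.3500 s
reaction-phase robot travel = 1.3500·0.3000 = 0.4050 m
braking distance = 1.3500²/(2·1.0000) = 0.9113 m
human closes 1.2000·1.6500 = 1.9800 m
residual clearance needed = 0.1500+0.0100+0.0800 = 0.2400 m
sum ≈ 0.4050+0.9113+1.9800+0.2400 ≈ 3.5362 m = S ✓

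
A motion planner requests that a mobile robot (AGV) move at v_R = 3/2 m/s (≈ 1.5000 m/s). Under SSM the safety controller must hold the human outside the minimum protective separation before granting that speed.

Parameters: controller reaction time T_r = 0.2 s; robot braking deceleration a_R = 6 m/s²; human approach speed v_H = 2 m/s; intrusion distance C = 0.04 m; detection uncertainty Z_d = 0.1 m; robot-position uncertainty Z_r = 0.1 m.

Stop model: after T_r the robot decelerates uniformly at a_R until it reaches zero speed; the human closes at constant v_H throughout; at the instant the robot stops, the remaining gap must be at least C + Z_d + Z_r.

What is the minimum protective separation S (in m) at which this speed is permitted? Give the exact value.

T_s = v_R/a_R = (3/2)/6 = 0.2500 s
robot in T_r: 1.5000·0.2000 = 0.3000 m
robot under decel: 1.5000²/(2·6.0000) = 0.1875 m
human closes 2.0000·0.4500 = 0.9000 m
C+Z_d+Z_r = 0.0400+0.1000+0.1000 = 0.2400 m
S_min ≈ 0.3000+0.1875+0.9000+0.2400  ⇒  S_min = 651/400 m

S_min = 651/400 m = 1.6275 m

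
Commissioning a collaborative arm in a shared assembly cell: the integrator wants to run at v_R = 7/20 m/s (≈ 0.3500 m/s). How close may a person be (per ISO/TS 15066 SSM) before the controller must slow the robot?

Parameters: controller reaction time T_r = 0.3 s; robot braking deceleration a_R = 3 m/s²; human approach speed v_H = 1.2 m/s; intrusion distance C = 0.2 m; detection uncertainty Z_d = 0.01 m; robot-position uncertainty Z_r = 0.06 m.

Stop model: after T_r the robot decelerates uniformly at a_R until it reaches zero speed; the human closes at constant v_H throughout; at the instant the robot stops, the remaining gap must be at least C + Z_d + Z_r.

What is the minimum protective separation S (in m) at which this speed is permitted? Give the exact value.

S_min = 2149/2400 m = 0.8954 m

T_s = v_R/a_R = (7/20)/3 = 0.1167 s
robot covers v_R·T_r = 0.3500·0.3000 = 0.1050 m before braking
braking distance = 0.3500²/(2·3.0000) = 0.0204 m
human over T_r+T_s: 1.2000·(0.3000+0.1167) = 0.5000 m
residual clearance needed = 0.2000+0.0100+0.0600 = 0.2700 m
S_min ≈ 0.1050+0.0204+0.5000+0.2700  ⇒  S_min = 2149/2400 m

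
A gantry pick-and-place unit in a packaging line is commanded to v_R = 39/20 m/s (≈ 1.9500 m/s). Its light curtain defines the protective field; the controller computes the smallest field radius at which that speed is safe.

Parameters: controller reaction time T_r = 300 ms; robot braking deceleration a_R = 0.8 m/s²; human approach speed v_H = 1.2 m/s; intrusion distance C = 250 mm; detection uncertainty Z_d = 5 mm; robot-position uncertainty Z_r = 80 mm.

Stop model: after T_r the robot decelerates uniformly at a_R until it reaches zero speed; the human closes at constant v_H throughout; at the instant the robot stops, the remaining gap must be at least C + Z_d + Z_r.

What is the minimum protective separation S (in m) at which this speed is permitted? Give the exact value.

braking lasts T_s = (39/20)/(4/5) = 2.4375 s
robot in T_r: 1.9500·0.3000 = 0.5850 m
braking distance = 1.9500²/(2·0.8000) = 2.3766 m
person approaches 1.2000·(0.3000+2.4375) = 3.2850 m
margins: 0.2500+0.0050+0.0800 = 0.3350 m
S_min ≈ 0.5850+2.3766+3.2850+0.3350  ⇒  S_min = 21061/3200 m

S_min = 21061/3200 m = 6.5816 m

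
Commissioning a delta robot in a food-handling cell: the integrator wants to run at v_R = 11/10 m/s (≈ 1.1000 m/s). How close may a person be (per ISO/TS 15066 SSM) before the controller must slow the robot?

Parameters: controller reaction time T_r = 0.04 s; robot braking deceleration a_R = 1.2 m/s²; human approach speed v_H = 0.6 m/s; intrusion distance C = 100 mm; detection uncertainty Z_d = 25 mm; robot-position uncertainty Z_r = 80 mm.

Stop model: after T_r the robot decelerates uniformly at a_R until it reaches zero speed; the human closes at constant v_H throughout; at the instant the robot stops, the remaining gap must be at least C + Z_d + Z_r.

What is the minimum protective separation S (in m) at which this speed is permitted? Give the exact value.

T_s = v_R/a_R = (11/10)/(6/5) = 0.9167 s
reaction-phase robot travel = 1.1000·0.0400 = 0.0440 m
robot under decel: 1.1000²/(2·1.2000) = 0.5042 m
person approaches 0.6000·(0.0400+0.9167) = 0.5740 m
residual clearance needed = 0.1000+0.0250+0.0800 = 0.2050 m
S_min ≈ 0.0440+0.5042+0.5740+0.2050  ⇒  S_min = 7963/6000 m

S_min = 7963/6000 m = 1.3272 m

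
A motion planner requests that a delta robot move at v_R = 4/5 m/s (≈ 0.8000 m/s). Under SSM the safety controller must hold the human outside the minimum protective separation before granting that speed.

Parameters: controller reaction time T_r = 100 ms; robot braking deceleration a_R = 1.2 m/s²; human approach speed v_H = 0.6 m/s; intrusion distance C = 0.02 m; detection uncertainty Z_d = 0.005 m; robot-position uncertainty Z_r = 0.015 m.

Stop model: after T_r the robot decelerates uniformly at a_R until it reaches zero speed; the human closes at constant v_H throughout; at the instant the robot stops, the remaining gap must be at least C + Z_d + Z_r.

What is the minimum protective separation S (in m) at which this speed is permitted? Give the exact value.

stop time T_s = (4/5)/(6/5) = 0.6667 s
robot in T_r: 0.8000·0.1000 = 0.0800 m
robot covers 0.8000·0.6667 − ½·1.2000·0.6667² = 0.2667 m while stopping
human closes 0.6000·0.7667 = 0.4600 m
margins: 0.0200+0.0050+0.0150 = 0.0400 m
S_min ≈ 0.0800+0.2667+0.4600+0.0400  ⇒  S_min = 127/150 m

S_min = 127/150 m = 0.8467 m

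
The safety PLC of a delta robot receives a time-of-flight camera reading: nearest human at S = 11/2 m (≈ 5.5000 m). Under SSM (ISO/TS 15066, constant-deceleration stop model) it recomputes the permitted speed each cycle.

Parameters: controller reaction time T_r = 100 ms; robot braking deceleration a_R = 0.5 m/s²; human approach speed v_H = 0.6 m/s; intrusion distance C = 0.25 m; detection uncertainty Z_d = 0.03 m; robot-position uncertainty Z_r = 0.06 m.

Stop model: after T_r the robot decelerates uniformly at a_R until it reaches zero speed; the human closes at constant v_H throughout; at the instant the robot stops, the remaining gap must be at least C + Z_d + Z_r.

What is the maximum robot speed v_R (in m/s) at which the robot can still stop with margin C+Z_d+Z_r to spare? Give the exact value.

collect terms ⇒ (1)·v_R² + (13/10)·v_R + (-51/10) = 0
  disc = (13/10)² − 4·(1)·(-51/10) = 2209/100 ; √disc = 47/10
  v_R = (−(13/10) + 47/10) / (2·(1)) = 17/10 m/s
check:
braking lasts T_s = (17/10)/(1/2) = 3.4000 s
robot covers v_R·T_r = 1.7000·0.1000 = 0.1700 m before braking
robot under decel: 1.7000²/(2·0.5000) = 2.8900 m
human over T_r+T_s: 0.6000·(0.1000+3.4000) = 2.1000 m
residual clearance needed = 0.2500+0.0300+0.0600 = 0.3400 m
sum ≈ 0.1700+2.8900+2.1000+0.3400 ≈ 5.5000 m = S ✓

v_R_max = 17/10 m/s = 1.7000 m/s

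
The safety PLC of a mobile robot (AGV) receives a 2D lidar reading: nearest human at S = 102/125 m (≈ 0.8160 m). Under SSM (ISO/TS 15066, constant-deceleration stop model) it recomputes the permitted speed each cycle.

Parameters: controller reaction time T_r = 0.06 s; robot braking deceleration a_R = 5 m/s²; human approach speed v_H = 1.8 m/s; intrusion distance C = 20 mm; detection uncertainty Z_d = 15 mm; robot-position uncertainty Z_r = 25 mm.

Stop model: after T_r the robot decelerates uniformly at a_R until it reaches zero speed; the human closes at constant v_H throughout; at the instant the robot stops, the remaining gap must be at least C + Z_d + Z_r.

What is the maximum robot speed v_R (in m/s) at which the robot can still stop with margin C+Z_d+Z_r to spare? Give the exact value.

collect terms ⇒ (1/10)·v_R² + (21/50)·v_R + (-81/125) = 0
  disc = (21/50)² − 4·(1/10)·(-81/125) = 1089/2500 ; √disc = 33/50
  v_R = (−(21/50) + 33/50) / (2·(1/10)) = 6/5 m/s
check:
stop time T_s = (6/5)/5 = 0.2400 s
robot covers v_R·T_r = 1.2000·0.0600 = 0.0720 m before braking
robot under decel: 1.2000²/(2·5.0000) = 0.1440 m
human over T_r+T_s: 1.8000·(0.0600+0.2400) = 0.5400 m
C+Z_d+Z_r = 0.0200+0.0150+0.0250 = 0.0600 m
sum ≈ 0.0720+0.1440+0.5400+0.0600 ≈ 0.8160 m = S ✓

v_R_max = 6/5 m/s = 1.2000 m/s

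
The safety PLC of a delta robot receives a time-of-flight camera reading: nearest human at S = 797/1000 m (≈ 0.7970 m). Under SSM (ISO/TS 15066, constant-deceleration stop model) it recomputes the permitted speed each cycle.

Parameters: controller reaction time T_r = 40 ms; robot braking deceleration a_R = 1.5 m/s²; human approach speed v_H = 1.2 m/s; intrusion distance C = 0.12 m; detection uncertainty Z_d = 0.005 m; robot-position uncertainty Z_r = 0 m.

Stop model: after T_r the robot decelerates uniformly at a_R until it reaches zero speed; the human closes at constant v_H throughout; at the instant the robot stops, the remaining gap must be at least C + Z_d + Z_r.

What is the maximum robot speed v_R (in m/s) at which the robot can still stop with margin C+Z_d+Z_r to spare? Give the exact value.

at the boundary: (1/3)·v² + (21/25)·v + (-78/125) = 0
  disc = (21/25)² − 4·(1/3)·(-78/125) = 961/625 ; √disc = 31/25
  v_R = (−(21/25) + 31/25) / (2·(1/3)) = 3/5 m/s
check:
braking lasts T_s = (3/5)/(3/2) = 0.4000 s
robot covers v_R·T_r = 0.6000·0.0400 = 0.0240 m before braking
braking distance = 0.6000²/(2·1.5000) = 0.1200 m
person approaches 1.2000·(0.0400+0.4000) = 0.5280 m
margins: 0.1200+0.0050+0.0000 = 0.1250 m
sum ≈ 0.0240+0.1200+0.5280+0.1250 ≈ 0.7970 m = S ✓

v_R_max = 3/5 m/s = 0.6000 m/s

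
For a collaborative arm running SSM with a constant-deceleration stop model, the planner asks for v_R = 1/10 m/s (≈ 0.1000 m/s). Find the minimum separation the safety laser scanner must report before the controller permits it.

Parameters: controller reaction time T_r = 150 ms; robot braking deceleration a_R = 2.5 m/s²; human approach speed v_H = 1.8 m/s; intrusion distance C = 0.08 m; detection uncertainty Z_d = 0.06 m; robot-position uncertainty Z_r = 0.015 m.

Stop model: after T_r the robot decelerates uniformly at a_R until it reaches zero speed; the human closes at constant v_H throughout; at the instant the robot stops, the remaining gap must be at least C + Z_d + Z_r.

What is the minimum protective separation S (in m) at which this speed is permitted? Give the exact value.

S_min = 257/500 m = 0.5140 m

braking lasts T_s = (1/10)/(5/2) = 0.0400 s
robot covers v_R·T_r = 0.1000·0.1500 = 0.0150 m before braking
robot covers 0.1000·0.0400 − ½·2.5000·0.0400² = 0.0020 m while stopping
person approaches 1.8000·(0.1500+0.0400) = 0.3420 m
residual clearance needed = 0.0800+0.0600+0.0150 = 0.1550 m
S_min ≈ 0.0150+0.0020+0.3420+0.1550  ⇒  S_min = 257/500 m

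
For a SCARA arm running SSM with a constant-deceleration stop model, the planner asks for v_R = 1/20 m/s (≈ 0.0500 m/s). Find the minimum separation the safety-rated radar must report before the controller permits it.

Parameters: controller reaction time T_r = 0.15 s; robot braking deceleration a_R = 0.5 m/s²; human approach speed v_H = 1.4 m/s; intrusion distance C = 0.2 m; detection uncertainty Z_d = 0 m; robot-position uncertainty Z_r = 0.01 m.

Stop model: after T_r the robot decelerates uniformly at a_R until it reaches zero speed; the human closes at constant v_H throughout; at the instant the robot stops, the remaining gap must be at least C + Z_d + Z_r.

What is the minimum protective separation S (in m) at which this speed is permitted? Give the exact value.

T_s = v_R/a_R = (1/20)/(1/2) = 0.1000 s
reaction-phase robot travel = 0.0500·0.1500 = 0.0075 m
robot under decel: 0.0500²/(2·0.5000) = 0.0025 m
human closes 1.4000·0.2500 = 0.3500 m
residual clearance needed = 0.2000+0.0000+0.0100 = 0.2100 m
S_min ≈ 0.0075+0.0025+0.3500+0.2100  ⇒  S_min = 57/100 m

S_min = 57/100 m = 0.5700 m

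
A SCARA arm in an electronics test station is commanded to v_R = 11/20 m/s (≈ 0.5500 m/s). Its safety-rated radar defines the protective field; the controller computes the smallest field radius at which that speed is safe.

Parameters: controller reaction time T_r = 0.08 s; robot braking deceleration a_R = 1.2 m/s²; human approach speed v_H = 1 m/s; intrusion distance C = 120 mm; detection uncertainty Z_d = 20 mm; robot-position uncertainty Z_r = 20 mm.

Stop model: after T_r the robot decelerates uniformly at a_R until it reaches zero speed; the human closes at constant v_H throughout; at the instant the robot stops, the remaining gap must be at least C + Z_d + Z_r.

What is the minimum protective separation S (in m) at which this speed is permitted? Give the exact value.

S_min = 6947/8000 m = 0.8684 m

braking lasts T_s = (11/20)/(6/5) = 0.4583 s
robot in T_r: 0.5500·0.0800 = 0.0440 m
braking distance = 0.5500²/(2·1.2000) = 0.1260 m
human closes 1.0000·0.5383 = 0.5383 m
residual clearance needed = 0.1200+0.0200+0.0200 = 0.1600 m
S_min ≈ 0.0440+0.1260+0.5383+0.1600  ⇒  S_min = 6947/8000 m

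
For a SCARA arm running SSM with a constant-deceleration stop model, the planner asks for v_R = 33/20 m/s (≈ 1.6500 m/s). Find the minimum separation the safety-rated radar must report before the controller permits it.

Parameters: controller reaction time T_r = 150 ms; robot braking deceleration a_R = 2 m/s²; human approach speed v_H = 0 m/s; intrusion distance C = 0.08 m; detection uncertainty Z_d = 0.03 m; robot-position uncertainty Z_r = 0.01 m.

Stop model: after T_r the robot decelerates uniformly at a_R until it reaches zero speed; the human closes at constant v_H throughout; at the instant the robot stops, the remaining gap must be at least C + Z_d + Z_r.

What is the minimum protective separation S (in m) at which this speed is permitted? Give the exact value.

stop time T_s = (33/20)/2 = 0.8250 s
robot covers v_R·T_r = 1.6500·0.1500 = 0.2475 m before braking
robot under decel: 1.6500²/(2·2.0000) = 0.6806 m
person approaches 0.0000·(0.1500+0.8250) = 0.0000 m
C+Z_d+Z_r = 0.0800+0.0300+0.0100 = 0.1200 m
S_min ≈ 0.2475+0.6806+0.0000+0.1200  ⇒  S_min = 1677/1600 m

S_min = 1677/1600 m = 1.0481 m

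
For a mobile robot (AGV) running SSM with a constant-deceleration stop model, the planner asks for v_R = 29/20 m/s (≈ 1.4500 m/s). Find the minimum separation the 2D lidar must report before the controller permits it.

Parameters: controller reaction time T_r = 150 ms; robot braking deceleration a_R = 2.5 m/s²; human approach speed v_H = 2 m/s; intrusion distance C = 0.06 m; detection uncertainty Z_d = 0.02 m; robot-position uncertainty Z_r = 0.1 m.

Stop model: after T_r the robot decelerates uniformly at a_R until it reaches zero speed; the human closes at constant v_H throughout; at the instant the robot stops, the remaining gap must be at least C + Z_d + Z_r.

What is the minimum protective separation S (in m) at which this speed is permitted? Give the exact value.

stop time T_s = (29/20)/(5/2) = 0.5800 s
reaction-phase robot travel = 1.4500·0.1500 = 0.2175 m
robot under decel: 1.4500²/(2·2.5000) = 0.4205 m
human over T_r+T_s: 2.0000·(0.1500+0.5800) = 1.4600 m
C+Z_d+Z_r = 0.0600+0.0200+0.1000 = 0.1800 m
S_min ≈ 0.2175+0.4205+1.4600+0.1800  ⇒  S_min = 1139/500 m

S_min = 1139/500 m = 2.2780 m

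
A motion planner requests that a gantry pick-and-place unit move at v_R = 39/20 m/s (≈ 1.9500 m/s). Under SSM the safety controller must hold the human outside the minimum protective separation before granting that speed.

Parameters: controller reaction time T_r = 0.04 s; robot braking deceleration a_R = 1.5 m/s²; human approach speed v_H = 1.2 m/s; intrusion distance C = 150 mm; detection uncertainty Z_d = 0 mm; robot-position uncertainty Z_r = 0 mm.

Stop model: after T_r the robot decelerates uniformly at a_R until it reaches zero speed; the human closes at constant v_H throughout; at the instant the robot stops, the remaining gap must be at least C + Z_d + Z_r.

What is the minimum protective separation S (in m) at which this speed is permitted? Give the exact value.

S_min = 6207/2000 m = 3.1035 m

T_s = v_R/a_R = (39/20)/(3/2) = 1.3000 s
robot in T_r: 1.9500·0.0400 = 0.0780 m
robot covers 1.9500·1.3000 − ½·1.5000·1.3000² = 1.2675 m while stopping
human closes 1.2000·1.3400 = 1.6080 m
residual clearance needed = 0.1500+0.0000+0.0000 = 0.1500 m
S_min ≈ 0.0780+1.2675+1.6080+0.1500  ⇒  S_min = 6207/2000 m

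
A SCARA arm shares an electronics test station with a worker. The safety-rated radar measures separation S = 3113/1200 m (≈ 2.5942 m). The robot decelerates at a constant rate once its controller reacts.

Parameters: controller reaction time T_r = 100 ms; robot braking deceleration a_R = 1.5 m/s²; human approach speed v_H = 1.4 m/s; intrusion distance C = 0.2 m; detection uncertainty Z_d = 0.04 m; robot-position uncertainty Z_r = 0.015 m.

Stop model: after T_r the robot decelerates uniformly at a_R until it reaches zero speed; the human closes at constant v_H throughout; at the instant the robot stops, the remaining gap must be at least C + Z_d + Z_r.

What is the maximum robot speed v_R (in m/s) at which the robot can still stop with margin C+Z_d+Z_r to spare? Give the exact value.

v_R_max = 29/20 m/s = 1.4500 m/s

collect terms ⇒ (1/3)·v_R² + (31/30)·v_R + (-2639/1200) = 0
  disc = (31/30)² − 4·(1/3)·(-2639/1200) = 4 ; √disc = 2
  v_R = (−(31/30) + 2) / (2·(1/3)) = 29/20 m/s
check:
stop time T_s = (29/20)/(3/2) = 0.9667 s
robot in T_r: 1.4500·0.1000 = 0.1450 m
robot covers 1.4500·0.9667 − ½·1.5000·0.9667² = 0.7008 m while stopping
human closes 1.4000·1.0667 = 1.4933 m
residual clearance needed = 0.2000+0.0400+0.0150 = 0.2550 m
sum ≈ 0.1450+0.7008+1.4933+0.2550 ≈ 2.5942 m = S ✓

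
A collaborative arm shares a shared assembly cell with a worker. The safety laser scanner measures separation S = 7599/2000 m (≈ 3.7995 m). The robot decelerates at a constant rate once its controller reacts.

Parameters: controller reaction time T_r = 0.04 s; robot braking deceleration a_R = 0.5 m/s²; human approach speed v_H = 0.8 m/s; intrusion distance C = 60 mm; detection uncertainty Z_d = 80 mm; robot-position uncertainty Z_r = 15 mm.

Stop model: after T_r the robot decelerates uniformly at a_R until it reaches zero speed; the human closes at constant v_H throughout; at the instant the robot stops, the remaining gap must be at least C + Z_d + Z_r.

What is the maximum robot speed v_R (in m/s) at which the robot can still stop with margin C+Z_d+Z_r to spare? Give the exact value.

v_R_max = 5/4 m/s = 1.2500 m/s

at the boundary: (1)·v² + (41/25)·v + (-289/80) = 0
  disc = (41/25)² − 4·(1)·(-289/80) = 42849/2500 ; √disc = 207/50
  v_R = (−(41/25) + 207/50) / (2·(1)) = 5/4 m/s
check:
T_s = v_R/a_R = (5/4)/(1/2) = 2.5000 s
robot in T_r: 1.2500·0.0400 = 0.0500 m
robot covers 1.2500·2.5000 − ½·0.5000·2.5000² = 1.5625 m while stopping
person approaches 0.8000·(0.0400+2.5000) = 2.0320 m
margins: 0.0600+0.0800+0.0150 = 0.1550 m
sum ≈ 0.0500+1.5625+2.0320+0.1550 ≈ 3.7995 m = S ✓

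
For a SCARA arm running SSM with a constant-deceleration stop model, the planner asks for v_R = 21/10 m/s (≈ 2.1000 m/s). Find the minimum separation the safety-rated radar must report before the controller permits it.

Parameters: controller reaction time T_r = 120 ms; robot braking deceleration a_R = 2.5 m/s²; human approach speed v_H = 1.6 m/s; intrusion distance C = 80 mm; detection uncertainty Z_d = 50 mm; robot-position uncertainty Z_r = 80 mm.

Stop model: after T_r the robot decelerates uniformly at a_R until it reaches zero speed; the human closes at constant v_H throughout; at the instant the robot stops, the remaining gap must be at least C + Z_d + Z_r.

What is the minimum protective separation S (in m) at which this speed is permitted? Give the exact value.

stop time T_s = (21/10)/(5/2) = 0.8400 s
reaction-phase robot travel = 2.1000·0.1200 = 0.2520 m
robot covers 2.1000·0.8400 − ½·2.5000·0.8400² = 0.8820 m while stopping
human closes 1.6000·0.9600 = 1.5360 m
C+Z_d+Z_r = 0.0800+0.0500+0.0800 = 0.2100 m
S_min ≈ 0.2520+0.8820+1.5360+0.2100  ⇒  S_min = 72/25 m

S_min = 72/25 m = 2.8800 m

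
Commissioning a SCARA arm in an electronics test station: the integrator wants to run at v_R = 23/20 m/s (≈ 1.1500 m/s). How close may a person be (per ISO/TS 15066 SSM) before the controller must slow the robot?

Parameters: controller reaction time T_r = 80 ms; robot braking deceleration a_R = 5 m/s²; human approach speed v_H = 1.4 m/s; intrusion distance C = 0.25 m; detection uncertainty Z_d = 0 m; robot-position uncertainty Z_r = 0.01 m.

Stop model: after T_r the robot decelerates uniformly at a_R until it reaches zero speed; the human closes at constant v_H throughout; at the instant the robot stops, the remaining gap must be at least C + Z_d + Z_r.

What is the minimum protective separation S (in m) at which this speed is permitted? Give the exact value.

stop time T_s = (23/20)/5 = 0.2300 s
reaction-phase robot travel = 1.1500·0.0800 = 0.0920 m
robot covers 1.1500·0.2300 − ½·5.0000·0.2300² = 0.1323 m while stopping
human over T_r+T_s: 1.4000·(0.0800+0.2300) = 0.4340 m
C+Z_d+Z_r = 0.2500+0.0000+0.0100 = 0.2600 m
S_min ≈ 0.0920+0.1323+0.4340+0.2600  ⇒  S_min = 3673/4000 m

S_min = 3673/4000 m = 0.9183 m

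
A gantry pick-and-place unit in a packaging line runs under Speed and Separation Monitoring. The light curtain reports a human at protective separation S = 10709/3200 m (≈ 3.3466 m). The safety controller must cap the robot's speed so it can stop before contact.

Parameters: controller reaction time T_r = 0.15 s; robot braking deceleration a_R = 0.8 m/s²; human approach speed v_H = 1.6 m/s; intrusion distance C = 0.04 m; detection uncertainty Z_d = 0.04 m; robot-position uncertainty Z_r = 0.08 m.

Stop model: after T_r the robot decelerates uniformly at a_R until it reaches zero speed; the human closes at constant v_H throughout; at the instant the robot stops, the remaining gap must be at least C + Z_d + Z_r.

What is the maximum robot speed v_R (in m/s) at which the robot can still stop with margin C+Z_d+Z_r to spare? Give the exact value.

v_R_max = 21/20 m/s = 1.0500 m/s

at the boundary: (5/8)·v² + (43/20)·v + (-9429/3200) = 0
  disc = (43/20)² − 4·(5/8)·(-9429/3200) = 76729/6400 ; √disc = 277/80
  v_R = (−(43/20) + 277/80) / (2·(5/8)) = 21/20 m/s
check:
T_s = v_R/a_R = (21/20)/(4/5) = 1.3125 s
robot in T_r: 1.0500·0.1500 = 0.1575 m
robot under decel: 1.0500²/(2·0.8000) = 0.6891 m
person approaches 1.6000·(0.1500+1.3125) = 2.3400 m
C+Z_d+Z_r = 0.0400+0.0400+0.0800 = 0.1600 m
sum ≈ 0.1575+0.6891+2.3400+0.1600 ≈ 3.3466 m = S ✓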